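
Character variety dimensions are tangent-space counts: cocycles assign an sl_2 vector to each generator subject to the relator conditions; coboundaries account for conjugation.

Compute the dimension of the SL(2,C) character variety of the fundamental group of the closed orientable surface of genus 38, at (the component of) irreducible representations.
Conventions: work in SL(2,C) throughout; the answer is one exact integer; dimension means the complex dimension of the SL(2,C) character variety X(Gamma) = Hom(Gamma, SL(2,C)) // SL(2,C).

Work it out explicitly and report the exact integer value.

222

The genus-38 surface group: 2g = 76 generators, one relator prod [a_i, b_i].
Unconstrained cocycle data is one sl_2 vector per generator (228 dimensions), cut by the relator condition d_2(z) = 0.
H^2 = coker(d_2) is dual to H^0 = 0 at irreducible rho (Poincare duality), so d_2 is onto: dim Z^1 = 225.
Coboundaries contribute dim B^1 = 3 (injective at irreducible rho).
dim H^1 = 225 - 3 = 222 = dim X.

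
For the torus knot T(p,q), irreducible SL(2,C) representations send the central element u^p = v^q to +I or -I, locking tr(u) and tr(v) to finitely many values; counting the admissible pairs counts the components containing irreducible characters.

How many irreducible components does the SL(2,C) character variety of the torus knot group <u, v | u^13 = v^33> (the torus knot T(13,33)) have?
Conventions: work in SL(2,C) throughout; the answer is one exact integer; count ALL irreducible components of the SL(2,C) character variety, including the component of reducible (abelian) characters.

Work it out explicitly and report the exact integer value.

193

In the torus knot group T(13,33), u^13 = v^33 is central, so an irreducible representation sends it to +I or -I (Schur).
This locks tr(u) to 2*cos(pi*alpha/13), alpha in 1..12, and tr(v) to 2*cos(pi*beta/33), beta in 1..32, on each component of irreducible characters.
u^13 = (-1)^alpha I and v^33 = (-1)^beta I must agree, so alpha and beta have equal parity.
Counting: 6 odd alphas x 16 odd betas + 6 even alphas x 16 even betas = 96 + 96 = 192.
components with irreducible characters: 192; plus the single component of reducible (abelian) characters: total 193.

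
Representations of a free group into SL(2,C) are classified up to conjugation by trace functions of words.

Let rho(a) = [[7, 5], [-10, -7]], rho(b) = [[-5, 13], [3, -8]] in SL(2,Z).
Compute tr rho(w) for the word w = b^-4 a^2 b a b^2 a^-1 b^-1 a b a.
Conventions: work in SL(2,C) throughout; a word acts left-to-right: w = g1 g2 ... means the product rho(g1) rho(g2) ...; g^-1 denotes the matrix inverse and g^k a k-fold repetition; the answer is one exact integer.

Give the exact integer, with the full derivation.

-176982630565

rho(b^-1) = [[-8, -13], [-3, -5]]
... * rho(b^-1) = [[-8, -13], [-3, -5]]  ->  [[103, 169], [39, 64]]
... * rho(b^-1) = [[-8, -13], [-3, -5]]  ->  [[-1331, -2184], [-504, -827]]
... * rho(b^-1) = [[-8, -13], [-3, -5]]  ->  [[17200, 28223], [6513, 10687]]
... * rho(a) = [[7, 5], [-10, -7]]  ->  [[-161830, -111561], [-61279, -42244]]
... * rho(a) = [[7, 5], [-10, -7]]  ->  [[-17200, -28223], [-6513, -10687]]
... * rho(b) = [[-5, 13], [3, -8]]  ->  [[1331, 2184], [504, 827]]
... * rho(a) = [[7, 5], [-10, -7]]  ->  [[-12523, -8633], [-4742, -3269]]
... * rho(b) = [[-5, 13], [3, -8]]  ->  [[36716, -93735], [13903, -35494]]
... * rho(b) = [[-5, 13], [3, -8]]  ->  [[-464785, 1227188], [-175997, 464691]]
... * rho(a^-1) = [[-7, -5], [10, 7]]  ->  [[15525375, 10914241], [5878889, 4132822]]
... * rho(b^-1) = [[-8, -13], [-3, -5]]  ->  [[-156945723, -256401080], [-59429578, -97089667]]
... * rho(a) = [[7, 5], [-10, -7]]  ->  [[1465390739, 1010078945], [554889624, 382479779]]
... * rho(b) = [[-5, 13], [3, -8]]  ->  [[-4296716860, 10969448047], [-1627008783, 4153726880]]
... * rho(a) = [[7, 5], [-10, -7]]  ->  [[-139771498490, -98269720629], [-52926330281, -37211132075]]
tr = -139771498490 + -37211132075 = -176982630565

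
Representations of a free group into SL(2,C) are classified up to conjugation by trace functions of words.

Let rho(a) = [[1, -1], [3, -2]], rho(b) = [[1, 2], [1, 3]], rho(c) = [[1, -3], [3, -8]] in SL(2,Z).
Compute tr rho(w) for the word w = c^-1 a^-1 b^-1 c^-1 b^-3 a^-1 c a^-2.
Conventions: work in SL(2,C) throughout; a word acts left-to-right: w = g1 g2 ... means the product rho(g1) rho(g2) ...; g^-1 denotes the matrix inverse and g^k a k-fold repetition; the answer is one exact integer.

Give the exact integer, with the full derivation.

rho(c^-1) = [[-8, 3], [-3, 1]]
... * rho(a^-1) = [[-2, 1], [-3, 1]]  ->  [[7, -5], [3, -2]]
... * rho(b^-1) = [[3, -2], [-1, 1]]  ->  [[26, -19], [11, -8]]
... * rho(c^-1) = [[-8, 3], [-3, 1]]  ->  [[-151, 59], [-64, 25]]
... * rho(b^-1) = [[3, -2], [-1, 1]]  ->  [[-512, 361], [-217, 153]]
... * rho(b^-1) = [[3, -2], [-1, 1]]  ->  [[-1897, 1385], [-804, 587]]
... * rho(b^-1) = [[3, -2], [-1, 1]]  ->  [[-7076, 5179], [-2999, 2195]]
... * rho(a^-1) = [[-2, 1], [-3, 1]]  ->  [[-1385, -1897], [-587, -804]]
... * rho(c) = [[1, -3], [3, -8]]  ->  [[-7076, 19331], [-2999, 8193]]
... * rho(a^-1) = [[-2, 1], [-3, 1]]  ->  [[-43841, 12255], [-18581, 5194]]
... * rho(a^-1) = [[-2, 1], [-3, 1]]  ->  [[50917, -31586], [21580, -13387]]
tr = 50917 + -13387 = 37530

37530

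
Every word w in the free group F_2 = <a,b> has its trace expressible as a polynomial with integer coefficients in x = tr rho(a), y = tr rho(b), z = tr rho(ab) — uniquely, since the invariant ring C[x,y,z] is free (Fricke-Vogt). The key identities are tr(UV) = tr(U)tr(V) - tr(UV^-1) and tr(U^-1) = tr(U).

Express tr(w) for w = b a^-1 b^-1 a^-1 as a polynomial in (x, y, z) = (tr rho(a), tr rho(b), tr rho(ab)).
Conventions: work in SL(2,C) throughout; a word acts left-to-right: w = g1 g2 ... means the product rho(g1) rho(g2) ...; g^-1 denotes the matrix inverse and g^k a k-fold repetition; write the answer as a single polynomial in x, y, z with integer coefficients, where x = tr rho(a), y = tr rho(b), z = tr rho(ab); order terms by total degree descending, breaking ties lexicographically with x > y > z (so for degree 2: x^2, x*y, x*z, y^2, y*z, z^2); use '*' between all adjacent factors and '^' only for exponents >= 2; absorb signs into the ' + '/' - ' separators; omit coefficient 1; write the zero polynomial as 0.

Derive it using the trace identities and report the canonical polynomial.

x*y*z - y^2 - z^2 + 2

tr(a^-1) = tr(a) = x
tr(b a b) = tr(b) tr(a b) - tr(a)   [square of b] = y*z - x
apply: tr(b a b a) = tr(b a) tr(b a) - tr(1)   [split at a repeated b] = z^2 - 2
apply: tr(a b a^-1 b) = tr(b a b) tr(a) - tr(b a b a)   [inverse elimination on a] = x*y*z - x^2 - z^2 + 2
apply: tr(b a^-1 b^-1 a) = tr(a b a^-1) tr(b) - tr(a b a^-1 b)   [inverse elimination on b] = -x*y*z + x^2 + y^2 + z^2 - 2
tr(b a^-1 b^-1 a^-1) = tr(b a^-1 b^-1) tr(a) - tr(b a^-1 b^-1 a)   [inverse elimination on a] = x*y*z - y^2 - z^2 + 2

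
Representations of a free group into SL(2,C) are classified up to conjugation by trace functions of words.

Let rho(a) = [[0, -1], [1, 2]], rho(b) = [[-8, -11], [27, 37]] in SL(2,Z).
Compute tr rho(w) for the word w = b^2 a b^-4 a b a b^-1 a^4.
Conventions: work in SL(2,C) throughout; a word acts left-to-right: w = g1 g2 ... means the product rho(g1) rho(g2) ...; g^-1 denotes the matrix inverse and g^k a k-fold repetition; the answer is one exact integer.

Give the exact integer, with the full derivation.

6628734510

rho(b) = [[-8, -11], [27, 37]]
... * rho(b) = [[-8, -11], [27, 37]]  ->  [[-233, -319], [783, 1072]]
... * rho(a) = [[0, -1], [1, 2]]  ->  [[-319, -405], [1072, 1361]]
... * rho(b^-1) = [[37, 11], [-27, -8]]  ->  [[-868, -269], [2917, 904]]
... * rho(b^-1) = [[37, 11], [-27, -8]]  ->  [[-24853, -7396], [83521, 24855]]
... * rho(b^-1) = [[37, 11], [-27, -8]]  ->  [[-719869, -214215], [2419192, 719891]]
... * rho(b^-1) = [[37, 11], [-27, -8]]  ->  [[-20851348, -6204839], [70073047, 20851984]]
... * rho(a) = [[0, -1], [1, 2]]  ->  [[-6204839, 8441670], [20851984, -28369079]]
... * rho(b) = [[-8, -11], [27, 37]]  ->  [[277563802, 380595019], [-932781005, -1279027747]]
... * rho(a) = [[0, -1], [1, 2]]  ->  [[380595019, 483626236], [-1279027747, -1625274489]]
... * rho(b^-1) = [[37, 11], [-27, -8]]  ->  [[1024107331, 317535321], [-3441615436, -1067109305]]
... * rho(a) = [[0, -1], [1, 2]]  ->  [[317535321, -389036689], [-1067109305, 1307396826]]
... * rho(a) = [[0, -1], [1, 2]]  ->  [[-389036689, -1095608699], [1307396826, 3681902957]]
... * rho(a) = [[0, -1], [1, 2]]  ->  [[-1095608699, -1802180709], [3681902957, 6056409088]]
... * rho(a) = [[0, -1], [1, 2]]  ->  [[-1802180709, -2508752719], [6056409088, 8430915219]]
tr = -1802180709 + 8430915219 = 6628734510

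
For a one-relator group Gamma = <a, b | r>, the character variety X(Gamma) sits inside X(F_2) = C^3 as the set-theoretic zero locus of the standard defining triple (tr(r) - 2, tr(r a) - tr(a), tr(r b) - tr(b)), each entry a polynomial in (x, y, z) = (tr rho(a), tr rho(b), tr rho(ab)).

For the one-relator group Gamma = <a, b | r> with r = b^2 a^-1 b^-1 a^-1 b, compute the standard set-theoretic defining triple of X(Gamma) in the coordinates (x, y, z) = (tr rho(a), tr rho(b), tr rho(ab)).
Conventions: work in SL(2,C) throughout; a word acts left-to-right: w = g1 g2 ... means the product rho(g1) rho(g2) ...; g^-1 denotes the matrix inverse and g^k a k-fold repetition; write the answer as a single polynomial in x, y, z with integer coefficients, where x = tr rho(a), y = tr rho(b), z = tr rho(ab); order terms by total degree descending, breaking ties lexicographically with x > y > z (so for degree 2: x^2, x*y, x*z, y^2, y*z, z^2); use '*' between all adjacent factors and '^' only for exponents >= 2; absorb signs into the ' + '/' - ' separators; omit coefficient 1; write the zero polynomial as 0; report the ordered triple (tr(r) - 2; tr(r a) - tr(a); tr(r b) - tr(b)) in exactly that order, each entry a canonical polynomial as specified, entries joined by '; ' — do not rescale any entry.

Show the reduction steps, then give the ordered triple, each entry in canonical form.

x*y^3*z - y^4 - y^2*z^2 - 2*x*y*z + 4*y^2 + z^2 - 4; x*y^2*z^2 - x^2*y*z - y^3*z - y*z^3 + x*y^2 + 3*y*z - 2*x; x*y^4*z - y^5 - y^3*z^2 - 3*x*y^2*z + 5*y^3 + 2*y*z^2 + x*z - 6*y

trace(b^2) = trace(b) * trace(b) - trace(1)  (reduce the b square) = y^2 - 2
so trace(b^2 a) = trace(b) * trace(a b) - trace(a)  (reduce the b square) = y*z - x
trace(b^2 a^-1) = trace(b^2) * trace(a) - trace(b^2 a)  (eliminate a^-1) = x*y^2 - y*z - x
reduce: trace(b^3) = trace(b) * trace(b^2) - trace(b)  (reduce the b square) = y^3 - 3*y
trace(a b^3) = trace(b) * trace(a b^2) - trace(a b)  (reduce the b square) = y^2*z - x*y - z
trace(b a b^3) = trace(b) * trace(a b^3) - trace(a b^2)  (reduce the b square) = y^3*z - x*y^2 - 2*y*z + x
trace(a b a b) = trace(a b) * trace(a b) - trace(1)  (split on a) = z^2 - 2
reduce: trace(a b a) = trace(a) * trace(b a) - trace(b)  (reduce the a square) = x*z - y
trace(a b a b^2) = trace(b) * trace(a b a b) - trace(a b a)  (reduce the b square) = y*z^2 - x*z - y
reduce: trace(b a b^3 a) = trace(b) * trace(a b a b^2) - trace(a b a b)  (reduce the b square) = y^2*z^2 - x*y*z - y^2 - z^2 + 2
reduce: trace(a b^3 a^-1 b) = trace(b a b^3) * trace(a) - trace(b a b^3 a)  (eliminate a^-1) = x*y^3*z - x^2*y^2 - y^2*z^2 - x*y*z + x^2 + y^2 + z^2 - 2
trace(b^3 a^-1 b^-1 a) = trace(a b^3 a^-1) * trace(b) - trace(a b^3 a^-1 b)  (eliminate b^-1) = -x*y^3*z + x^2*y^2 + y^4 + y^2*z^2 + x*y*z - x^2 - 4*y^2 - z^2 + 2
trace(b^2 a^-1 b^-1 a^-1 b) = trace(b^3 a^-1 b^-1) * trace(a) - trace(b^3 a^-1 b^-1 a)  (eliminate a^-1) = x*y^3*z - y^4 - y^2*z^2 - 2*x*y*z + 4*y^2 + z^2 - 2
trace(a^-1 b a b^2) = trace(b a b^2) * trace(a) - trace(b a b^2 a)   [inverse elimination on a] = x*y^2*z - x^2*y - y*z^2 + y
reduce: trace(a^-1 b a b^2 a^-1) = trace(a^-1 b a b^2) * trace(a) - trace(a^-1 b a b^2 a)   [inverse elimination on a] = x^2*y^2*z - x^3*y - x*y*z^2 - y^2*z + 2*x*y + z
trace(a b^2 a) = trace(a) * trace(b^2 a) - trace(b^2)   [square of a] = x*y*z - x^2 - y^2 + 2
trace(b^2 a b^2 a) = trace(b) * trace(a b^2 a b) - trace(a b^2 a)   [square of b] = y^2*z^2 - 2*x*y*z + x^2 - 2
so trace(b a b^2 a^-1 b) = trace(b^2 a b^2) * trace(a) - trace(b^2 a b^2 a)   [inverse elimination on a] = x*y^3*z - x^2*y^2 - y^2*z^2 + 2
trace(a b a b a b) = trace(b a b a) * trace(b a) - trace(a b)   [split at a repeated b] = z^3 - 3*z
so trace(a b a b a) = trace(a) * trace(b a b a) - trace(b a b)   [square of a] = x*z^2 - y*z - x
trace(b a b a b^2 a) = trace(b) * trace(a b a b a b) - trace(a b a b a)   [square of b] = y*z^3 - x*z^2 - 2*y*z + x
trace(b a b^2 a^-1 b a) = trace(b a b a b^2) * trace(a) - trace(b a b a b^2 a)   [inverse elimination on a] = x*y^2*z^2 - x^2*y*z - y*z^3 - x*y^2 + 2*y*z + x
trace(a^-1 b a b^2 a^-1 b) = trace(b a b^2 a^-1 b) * trace(a) - trace(b a b^2 a^-1 b a)   [inverse elimination on a] = x^2*y^3*z - x^3*y^2 - 2*x*y^2*z^2 + x^2*y*z + y*z^3 + x*y^2 - 2*y*z + x
so trace(b^2 a^-1 b^-1 a^-1 b a) = trace(a^-1 b a b^2 a^-1) * trace(b) - trace(a^-1 b a b^2 a^-1 b)   [inverse elimination on b] = x*y^2*z^2 - x^2*y*z - y^3*z - y*z^3 + x*y^2 + 3*y*z - x
so trace(a^-1 b^3) = trace(b^3) * trace(a) - trace(b^3 a)   [inverse elimination on a] = x*y^3 - y^2*z - 2*x*y + z
trace(a^2 b^3) = trace(b) * trace(a^2 b^2) - trace(a^2 b)   [square of b] = x*y^2*z - x^2*y - y^3 - x*z + 3*y
reduce: trace(a b^4 a) = trace(b) * trace(a^2 b^3) - trace(a^2 b^2)   [square of b] = x*y^3*z - x^2*y^2 - y^4 - 2*x*y*z + x^2 + 4*y^2 - 2
trace(a b^4 a b) = trace(b) * trace(b^2 a b a b) - trace(b^2 a b a)   [square of b] = y^3*z^2 - x*y^2*z - y^3 - 2*y*z^2 + x*z + 3*y
so trace(b^4 a b^-1 a) = trace(a b^4 a) * trace(b) - trace(a b^4 a b)   [inverse elimination on b] = x*y^4*z - x^2*y^3 - y^5 - y^3*z^2 - x*y^2*z + x^2*y + 5*y^3 + 2*y*z^2 - x*z - 5*y
reduce: trace(b^-1 a^-1 b^4 a) = trace(b^4 a b^-1) * trace(a) - trace(b^4 a b^-1 a)   [inverse elimination on a] = -x*y^4*z + x^2*y^3 + y^5 + y^3*z^2 + 2*x*y^2*z - 2*x^2*y - 5*y^3 - 2*y*z^2 + 5*y
so trace(b^2 a^-1 b^-1 a^-1 b^2) = trace(b^-1 a^-1 b^4) * trace(a) - trace(b^-1 a^-1 b^4 a)   [inverse elimination on a] = x*y^4*z - y^5 - y^3*z^2 - 3*x*y^2*z + 5*y^3 + 2*y*z^2 + x*z - 5*y
assemble the triple (trace(r) - 2; trace(r a) - x; trace(r b) - y)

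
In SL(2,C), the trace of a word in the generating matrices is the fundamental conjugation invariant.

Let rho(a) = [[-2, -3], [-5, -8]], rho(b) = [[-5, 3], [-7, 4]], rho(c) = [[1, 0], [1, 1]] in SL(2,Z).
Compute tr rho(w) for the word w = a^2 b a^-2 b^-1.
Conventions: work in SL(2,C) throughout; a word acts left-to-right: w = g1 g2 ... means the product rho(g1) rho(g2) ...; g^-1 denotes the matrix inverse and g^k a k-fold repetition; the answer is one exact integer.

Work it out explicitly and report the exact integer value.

rho(a) = [[-2, -3], [-5, -8]]
... * rho(a) = [[-2, -3], [-5, -8]]  ->  [[19, 30], [50, 79]]
... * rho(b) = [[-5, 3], [-7, 4]]  ->  [[-305, 177], [-803, 466]]
... * rho(a^-1) = [[-8, 3], [5, -2]]  ->  [[3325, -1269], [8754, -3341]]
... * rho(a^-1) = [[-8, 3], [5, -2]]  ->  [[-32945, 12513], [-86737, 32944]]
... * rho(b^-1) = [[4, -3], [7, -5]]  ->  [[-44189, 36270], [-116340, 95491]]
tr = -44189 + 95491 = 51302

51302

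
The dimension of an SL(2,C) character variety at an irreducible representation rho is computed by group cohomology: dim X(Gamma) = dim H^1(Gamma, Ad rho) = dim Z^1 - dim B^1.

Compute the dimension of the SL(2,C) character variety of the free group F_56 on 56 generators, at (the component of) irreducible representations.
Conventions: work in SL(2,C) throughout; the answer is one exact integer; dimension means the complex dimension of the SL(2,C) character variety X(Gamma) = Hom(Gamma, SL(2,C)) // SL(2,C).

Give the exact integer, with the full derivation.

The free group F_56: 56 generators, no relators.
Z^1(Gamma, Ad rho) = (sl_2)^56: a cocycle is a free choice of one sl_2 vector per generator, so dim Z^1 = 3*56 = 168.
Irreducibility makes the coboundary map sl_2 -> Z^1 injective (trivial centralizer), so dim B^1 = 3.
dim X = dim H^1 = dim Z^1 - dim B^1 = 168 - 3 = 165.

165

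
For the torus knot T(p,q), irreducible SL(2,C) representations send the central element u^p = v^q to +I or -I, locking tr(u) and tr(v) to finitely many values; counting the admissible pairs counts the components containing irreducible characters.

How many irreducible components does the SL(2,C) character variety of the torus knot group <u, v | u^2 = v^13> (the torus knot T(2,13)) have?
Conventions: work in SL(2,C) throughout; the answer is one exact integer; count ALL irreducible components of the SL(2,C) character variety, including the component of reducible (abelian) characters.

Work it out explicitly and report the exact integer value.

For T(2,13): irreducibility forces the central element u^2 = v^13 to one of +I, -I.
This locks tr(u) to 2*cos(pi*alpha/2), alpha in 1..1, and tr(v) to 2*cos(pi*beta/13), beta in 1..12, on each component of irreducible characters.
The two central values (-1)^alpha I and (-1)^beta I must be the same matrix, so alpha and beta share a parity.
Counting: 1 odd alphas x 6 odd betas + 0 even alphas x 6 even betas = 6 + 0 = 6.
components with irreducible characters: 6; plus the single component of reducible (abelian) characters: total 7.

7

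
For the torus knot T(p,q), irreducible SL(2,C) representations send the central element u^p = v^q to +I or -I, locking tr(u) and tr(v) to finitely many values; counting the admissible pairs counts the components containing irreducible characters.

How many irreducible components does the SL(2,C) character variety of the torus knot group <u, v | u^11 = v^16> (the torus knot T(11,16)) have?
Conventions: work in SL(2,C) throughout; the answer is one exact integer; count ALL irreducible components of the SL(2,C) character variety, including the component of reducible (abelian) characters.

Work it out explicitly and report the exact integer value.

Gamma = < u, v | u^11 = v^16 > (torus knot T(11,16)); the central element u^11 = v^16 acts as +I or -I in any irreducible SL(2,C) representation.
So on each irreducible component the traces are pinned: tr(u) = 2*cos(pi*alpha/11) with 1 <= alpha <= 10, tr(v) = 2*cos(pi*beta/16) with 1 <= beta <= 15.
The two central values (-1)^alpha I and (-1)^beta I must be the same matrix, so alpha and beta share a parity.
Counting: 5 odd alphas x 8 odd betas + 5 even alphas x 7 even betas = 40 + 35 = 75.
Total: 75 irreducible-character components + 1 reducible (abelian) component = 76.

76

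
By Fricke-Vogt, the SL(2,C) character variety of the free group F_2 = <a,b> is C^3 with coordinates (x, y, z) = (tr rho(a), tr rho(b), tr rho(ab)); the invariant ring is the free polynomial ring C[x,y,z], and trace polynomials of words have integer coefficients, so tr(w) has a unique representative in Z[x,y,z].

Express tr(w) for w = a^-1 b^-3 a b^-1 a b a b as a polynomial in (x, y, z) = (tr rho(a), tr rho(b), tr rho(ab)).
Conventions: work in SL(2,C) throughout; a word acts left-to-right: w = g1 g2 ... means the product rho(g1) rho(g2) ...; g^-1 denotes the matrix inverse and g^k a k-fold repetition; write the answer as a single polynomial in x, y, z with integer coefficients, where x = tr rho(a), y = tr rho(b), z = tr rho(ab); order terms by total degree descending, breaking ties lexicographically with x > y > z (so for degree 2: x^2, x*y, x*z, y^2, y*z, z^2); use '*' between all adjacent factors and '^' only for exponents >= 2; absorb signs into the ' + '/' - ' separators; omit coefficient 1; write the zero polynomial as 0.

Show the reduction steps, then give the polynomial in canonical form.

-x^2*y^4*z^2 + x^3*y^3*z + x*y^5*z + 2*x*y^3*z^3 - y^4*z^2 - y^2*z^4 - x^3*y*z - 5*x*y^3*z - 2*x*y*z^3 + x^2*y^2 + x^2*z^2 + 5*y^2*z^2 + z^4 + 3*x*y*z - x^2 - y^2 - 4*z^2 + 2

trace(a b a b) = trace(b a) * trace(b a) - trace(1) = z^2 - 2
trace(a b a) = trace(a) * trace(b a) - trace(b) = x*z - y
trace(b a b^2 a) = trace(b) * trace(a b a b) - trace(a b a) = y*z^2 - x*z - y
trace(b a b) = trace(b) * trace(a b) - trace(a) = y*z - x
trace(b a b^2) = trace(b) * trace(b a b) - trace(b a) = y^2*z - x*y - z
trace(b a^2 b a b) = trace(a) * trace(b a b^2 a) - trace(b a b^2) = x*y*z^2 - x^2*z - y^2*z + z
trace(b a b a b a) = trace(b a b a) * trace(b a) - trace(a b) = z^3 - 3*z
trace(b a^2 b a b a) = trace(a) * trace(b a b a b a) - trace(b a b a b) = x*z^3 - y*z^2 - 2*x*z + y
trace(a^2 b a b a^-1 b) = trace(b a^2 b a b) * trace(a) - trace(b a^2 b a b a) = x^2*y*z^2 - x^3*z - x*y^2*z - x*z^3 + y*z^2 + 3*x*z - y
trace(a^2 b a b a^-1 b^-1) = trace(a^2 b a b a^-1) * trace(b) - trace(a^2 b a b a^-1 b) = -x^2*y*z^2 + x^3*z + x*y^2*z + x*z^3 - 3*x*z - y
trace(b^-1 a^2 b a b a^-1 b^-1) = trace(a^2 b a b a^-1 b^-1) * trace(b) - trace(a^2 b a b a^-1) = -x^2*y^2*z^2 + x^3*y*z + x*y^3*z + x*y*z^3 - 3*x*y*z - y^2 - z^2 + 2
trace(a b a b a^-1 b^-3 a) = trace(b^-1 a^2 b a b a^-1 b^-1) * trace(b) - trace(b^-1 a^2 b a b a^-1) = -x^2*y^3*z^2 + x^3*y^2*z + x*y^4*z + x*y^2*z^3 + x^2*y*z^2 - x^3*z - 4*x*y^2*z - x*z^3 - y^3 - y*z^2 + 3*x*z + 3*y
trace(a b a b a) = trace(a) * trace(b a b a) - trace(b a b) = x*z^2 - y*z - x
trace(a b a b a b a b) = trace(b a b a b a) * trace(b a) - trace(a b a b) = z^4 - 4*z^2 + 2
trace(b^-1 a b a b a b a) = trace(a b a b a b a) * trace(b) - trace(a b a b a b a b) = x*y*z^3 - y^2*z^2 - z^4 - 2*x*y*z + y^2 + 4*z^2 - 2
trace(b^-1 a b a b a b a^-1) = trace(b^-1 a b a b a b) * trace(a) - trace(b^-1 a b a b a b a) = -x*y*z^3 + x^2*z^2 + y^2*z^2 + z^4 + x*y*z - x^2 - y^2 - 4*z^2 + 2
trace(b^-2 a b a b a b a^-1) = trace(b^-1 a b a b a b a^-1) * trace(b) - trace(b^-1 a b a b a b a^-1 b) = -x*y^2*z^3 + x^2*y*z^2 + y^3*z^2 + y*z^4 + x*y^2*z - x^2*y - y^3 - 5*y*z^2 + x*z + 3*y
trace(a b a b a^-1 b^-3 a b) = trace(b^-2 a b a b a b a^-1) * trace(b) - trace(b^-2 a b a b a b a^-1 b) = -x*y^3*z^3 + x^2*y^2*z^2 + y^4*z^2 + y^2*z^4 + x*y^3*z + x*y*z^3 - x^2*y^2 - x^2*z^2 - y^4 - 6*y^2*z^2 - z^4 + x^2 + 4*y^2 + 4*z^2 - 2
trace(a^-1 b^-3 a b^-1 a b a b) = trace(a b a b a^-1 b^-3 a) * trace(b) - trace(a b a b a^-1 b^-3 a b) = -x^2*y^4*z^2 + x^3*y^3*z + x*y^5*z + 2*x*y^3*z^3 - y^4*z^2 - y^2*z^4 - x^3*y*z - 5*x*y^3*z - 2*x*y*z^3 + x^2*y^2 + x^2*z^2 + 5*y^2*z^2 + z^4 + 3*x*y*z - x^2 - y^2 - 4*z^2 + 2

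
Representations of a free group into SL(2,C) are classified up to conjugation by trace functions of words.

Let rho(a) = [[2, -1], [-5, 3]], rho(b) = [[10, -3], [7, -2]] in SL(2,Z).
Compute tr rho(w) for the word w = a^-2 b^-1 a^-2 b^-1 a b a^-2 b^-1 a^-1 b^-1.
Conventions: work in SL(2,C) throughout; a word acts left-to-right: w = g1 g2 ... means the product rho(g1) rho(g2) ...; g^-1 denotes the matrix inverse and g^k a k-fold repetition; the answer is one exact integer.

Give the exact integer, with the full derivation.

-354032678

rho(a^-1) = [[3, 1], [5, 2]]
... * rho(a^-1) = [[3, 1], [5, 2]]  ->  [[14, 5], [25, 9]]
... * rho(b^-1) = [[-2, 3], [-7, 10]]  ->  [[-63, 92], [-113, 165]]
... * rho(a^-1) = [[3, 1], [5, 2]]  ->  [[271, 121], [486, 217]]
... * rho(a^-1) = [[3, 1], [5, 2]]  ->  [[1418, 513], [2543, 920]]
... * rho(b^-1) = [[-2, 3], [-7, 10]]  ->  [[-6427, 9384], [-11526, 16829]]
... * rho(a) = [[2, -1], [-5, 3]]  ->  [[-59774, 34579], [-107197, 62013]]
... * rho(b) = [[10, -3], [7, -2]]  ->  [[-355687, 110164], [-637879, 197565]]
... * rho(a^-1) = [[3, 1], [5, 2]]  ->  [[-516241, -135359], [-925812, -242749]]
... * rho(a^-1) = [[3, 1], [5, 2]]  ->  [[-2225518, -786959], [-3991181, -1411310]]
... * rho(b^-1) = [[-2, 3], [-7, 10]]  ->  [[9959749, -14546144], [17861532, -26086643]]
... * rho(a^-1) = [[3, 1], [5, 2]]  ->  [[-42851473, -19132539], [-76848619, -34311754]]
... * rho(b^-1) = [[-2, 3], [-7, 10]]  ->  [[219630719, -319879809], [393879516, -573663397]]
tr = 219630719 + -573663397 = -354032678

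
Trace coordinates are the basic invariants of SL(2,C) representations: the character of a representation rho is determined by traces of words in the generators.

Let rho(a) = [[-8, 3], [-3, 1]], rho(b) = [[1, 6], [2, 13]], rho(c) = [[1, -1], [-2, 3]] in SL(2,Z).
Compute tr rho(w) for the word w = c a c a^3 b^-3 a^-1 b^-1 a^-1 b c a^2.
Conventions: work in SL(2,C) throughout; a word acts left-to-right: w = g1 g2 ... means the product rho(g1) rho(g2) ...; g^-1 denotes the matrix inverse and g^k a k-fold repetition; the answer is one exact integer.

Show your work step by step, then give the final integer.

15182250784

rho(c) = [[1, -1], [-2, 3]]
... * rho(a) = [[-8, 3], [-3, 1]]  ->  [[-5, 2], [7, -3]]
... * rho(c) = [[1, -1], [-2, 3]]  ->  [[-9, 11], [13, -16]]
... * rho(a) = [[-8, 3], [-3, 1]]  ->  [[39, -16], [-56, 23]]
... * rho(a) = [[-8, 3], [-3, 1]]  ->  [[-264, 101], [379, -145]]
... * rho(a) = [[-8, 3], [-3, 1]]  ->  [[1809, -691], [-2597, 992]]
... * rho(b^-1) = [[13, -6], [-2, 1]]  ->  [[24899, -11545], [-35745, 16574]]
... * rho(b^-1) = [[13, -6], [-2, 1]]  ->  [[346777, -160939], [-497833, 231044]]
... * rho(b^-1) = [[13, -6], [-2, 1]]  ->  [[4829979, -2241601], [-6933917, 3218042]]
... * rho(a^-1) = [[1, -3], [3, -8]]  ->  [[-1894824, 3442871], [2720209, -4942585]]
... * rho(b^-1) = [[13, -6], [-2, 1]]  ->  [[-31518454, 14811815], [45247887, -21263839]]
... * rho(a^-1) = [[1, -3], [3, -8]]  ->  [[12916991, -23939158], [-18543630, 34367051]]
... * rho(b) = [[1, 6], [2, 13]]  ->  [[-34961325, -233707108], [50190472, 335509883]]
... * rho(c) = [[1, -1], [-2, 3]]  ->  [[432452891, -666159999], [-620829294, 956339177]]
... * rho(a) = [[-8, 3], [-3, 1]]  ->  [[-1461143131, 631198674], [2097616821, -906148705]]
... * rho(a) = [[-8, 3], [-3, 1]]  ->  [[9795549026, -3752230719], [-14062488453, 5386701758]]
tr = 9795549026 + 5386701758 = 15182250784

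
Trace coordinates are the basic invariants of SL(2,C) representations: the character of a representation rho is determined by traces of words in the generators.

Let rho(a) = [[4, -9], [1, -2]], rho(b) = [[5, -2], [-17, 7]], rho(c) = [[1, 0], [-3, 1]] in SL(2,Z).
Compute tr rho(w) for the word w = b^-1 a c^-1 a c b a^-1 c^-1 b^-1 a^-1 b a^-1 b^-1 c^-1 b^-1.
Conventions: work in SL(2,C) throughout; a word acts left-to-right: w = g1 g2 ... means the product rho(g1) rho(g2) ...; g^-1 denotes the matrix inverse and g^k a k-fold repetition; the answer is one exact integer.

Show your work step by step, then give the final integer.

10017277929016

rho(b^-1) = [[7, 2], [17, 5]]
... * rho(a) = [[4, -9], [1, -2]]  ->  [[30, -67], [73, -163]]
... * rho(c^-1) = [[1, 0], [3, 1]]  ->  [[-171, -67], [-416, -163]]
... * rho(a) = [[4, -9], [1, -2]]  ->  [[-751, 1673], [-1827, 4070]]
... * rho(c) = [[1, 0], [-3, 1]]  ->  [[-5770, 1673], [-14037, 4070]]
... * rho(b) = [[5, -2], [-17, 7]]  ->  [[-57291, 23251], [-139375, 56564]]
... * rho(a^-1) = [[-2, 9], [-1, 4]]  ->  [[91331, -422615], [222186, -1028119]]
... * rho(c^-1) = [[1, 0], [3, 1]]  ->  [[-1176514, -422615], [-2862171, -1028119]]
... * rho(b^-1) = [[7, 2], [17, 5]]  ->  [[-15420053, -4466103], [-37513220, -10864937]]
... * rho(a^-1) = [[-2, 9], [-1, 4]]  ->  [[35306209, -156644889], [85891377, -381078728]]
... * rho(b) = [[5, -2], [-17, 7]]  ->  [[2839494158, -1167126641], [6907795261, -2839333850]]
... * rho(a^-1) = [[-2, 9], [-1, 4]]  ->  [[-4511861675, 20886940858], [-10976256672, 50812821949]]
... * rho(b^-1) = [[7, 2], [17, 5]]  ->  [[323494962861, 95410980940], [786984176429, 232111596401]]
... * rho(c^-1) = [[1, 0], [3, 1]]  ->  [[609727905681, 95410980940], [1483318965632, 232111596401]]
... * rho(b^-1) = [[7, 2], [17, 5]]  ->  [[5890082015747, 1696510716062], [14329129898241, 4127195913269]]
tr = 5890082015747 + 4127195913269 = 10017277929016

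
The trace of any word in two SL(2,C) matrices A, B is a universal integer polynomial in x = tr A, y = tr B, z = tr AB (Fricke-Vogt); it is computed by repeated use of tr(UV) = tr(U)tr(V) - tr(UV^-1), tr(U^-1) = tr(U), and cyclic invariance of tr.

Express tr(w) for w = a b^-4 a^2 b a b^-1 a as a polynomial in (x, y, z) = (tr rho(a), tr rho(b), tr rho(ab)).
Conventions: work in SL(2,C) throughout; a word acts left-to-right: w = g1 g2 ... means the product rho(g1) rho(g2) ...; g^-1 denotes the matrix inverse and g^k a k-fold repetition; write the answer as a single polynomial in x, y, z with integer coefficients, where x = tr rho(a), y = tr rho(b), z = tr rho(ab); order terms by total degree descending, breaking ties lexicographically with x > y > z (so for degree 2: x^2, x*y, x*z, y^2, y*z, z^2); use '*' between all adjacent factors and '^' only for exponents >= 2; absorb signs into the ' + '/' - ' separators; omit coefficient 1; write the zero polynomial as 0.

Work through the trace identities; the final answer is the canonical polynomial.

reduce: trace(b a^2) = trace(a) * trace(b a) - trace(b)   [square of a] = x*z - y
trace(a b a^2) = trace(a) * trace(b a^2) - trace(b a)   [square of a] = x^2*z - x*y - z
reduce: trace(a^2 b a^2) = trace(a) * trace(a b a^2) - trace(a b a)   [square of a] = x^3*z - x^2*y - 2*x*z + y
trace(a^2 b a^3) = trace(a) * trace(a^2 b a^2) - trace(a^2 b a)   [square of a] = x^4*z - x^3*y - 3*x^2*z + 2*x*y + z
reduce: trace(b a b a) = trace(a b) * trace(a b) - trace(1)   [split at a repeated a] = z^2 - 2
reduce: trace(b a b) = trace(b) * trace(a b) - trace(a)   [square of b] = y*z - x
trace(b a^2 b a) = trace(a) * trace(b a b a) - trace(b a b)   [square of a] = x*z^2 - y*z - x
reduce: trace(b^2) = trace(b) * trace(b) - trace(1)   [square of b] = y^2 - 2
reduce: trace(b a^2 b) = trace(a) * trace(b^2 a) - trace(b^2)   [square of a] = x*y*z - x^2 - y^2 + 2
trace(a b a^2 b a) = trace(a) * trace(b a^2 b a) - trace(b a^2 b)   [square of a] = x^2*z^2 - 2*x*y*z + y^2 - 2
reduce: trace(a^2 b a^3 b) = trace(a) * trace(a b a^2 b a) - trace(a b a^2 b)   [square of a] = x^3*z^2 - 2*x^2*y*z + x*y^2 - x*z^2 + y*z - x
reduce: trace(a^2 b^-1 a^2 b a) = trace(a^2 b a^3) * trace(b) - trace(a^2 b a^3 b)   [inverse elimination on b] = x^4*y*z - x^3*y^2 - x^3*z^2 - x^2*y*z + x*y^2 + x*z^2 + x
trace(a b a b a^2) = trace(a) * trace(b a b a^2) - trace(b a b a)   [square of a] = x^2*z^2 - x*y*z - x^2 - z^2 + 2
reduce: trace(a^2 b a b a^2) = trace(a) * trace(a b a b a^2) - trace(a b a b a)   [square of a] = x^3*z^2 - x^2*y*z - x^3 - 2*x*z^2 + y*z + 3*x
trace(b a b a b a) = trace(a b a b) * trace(a b) - trace(b a)   [split at a repeated a] = z^3 - 3*z
trace(b a b a b) = trace(b) * trace(a b a b) - trace(a b a)   [square of b] = y*z^2 - x*z - y
so trace(b a b a^2 b a) = trace(a) * trace(b a b a b a) - trace(b a b a b)   [square of a] = x*z^3 - y*z^2 - 2*x*z + y
reduce: trace(b a b a^2 b) = trace(b) * trace(a b a^2 b) - trace(a b a^2)   [square of b] = x*y*z^2 - x^2*z - y^2*z + z
so trace(a^2 b a b a^2 b) = trace(a) * trace(b a b a^2 b a) - trace(b a b a^2 b)   [square of a] = x^2*z^3 - 2*x*y*z^2 - x^2*z + y^2*z + x*y - z
so trace(a^2 b^-1 a^2 b a b) = trace(a^2 b a b a^2) * trace(b) - trace(a^2 b a b a^2 b)   [inverse elimination on b] = x^3*y*z^2 - x^2*y^2*z - x^2*z^3 - x^3*y + x^2*z + 2*x*y + z
reduce: trace(b^-1 a^2 b a b^-1 a^2) = trace(a^2 b^-1 a^2 b a) * trace(b) - trace(a^2 b^-1 a^2 b a b)   [inverse elimination on b] = x^4*y^2*z - x^3*y^3 - 2*x^3*y*z^2 + x^2*z^3 + x^3*y + x*y^3 + x*y*z^2 - x^2*z - x*y - z
so trace(a^2 b a b^-1 a^2) = trace(a^4 b a) * trace(b) - trace(a^4 b a b)   [inverse elimination on b] = x^4*y*z - x^3*y^2 - x^3*z^2 - 2*x^2*y*z + x^3 + 2*x*y^2 + 2*x*z^2 - 3*x
trace(b^-2 a^2 b a b^-1 a^2) = trace(b^-1 a^2 b a b^-1 a^2) * trace(b) - trace(b^-1 a^2 b a b^-1 a^2 b)   [inverse elimination on b] = x^4*y^3*z - x^3*y^4 - 2*x^3*y^2*z^2 - x^4*y*z + x^2*y*z^3 + 2*x^3*y^2 + x^3*z^2 + x*y^4 + x*y^2*z^2 + x^2*y*z - x^3 - 3*x*y^2 - 2*x*z^2 - y*z + 3*x
so trace(a^2 b a b^-1 a^2 b^-3) = trace(b^-2 a^2 b a b^-1 a^2) * trace(b) - trace(b^-2 a^2 b a b^-1 a^2 b)   [inverse elimination on b] = x^4*y^4*z - x^3*y^5 - 2*x^3*y^3*z^2 - 2*x^4*y^2*z + x^2*y^2*z^3 + 3*x^3*y^3 + 3*x^3*y*z^2 + x*y^5 + x*y^3*z^2 + x^2*y^2*z - x^2*z^3 - 2*x^3*y - 4*x*y^3 - 3*x*y*z^2 + x^2*z - y^2*z + 4*x*y + z
reduce: trace(a b^-4 a^2 b a b^-1 a) = trace(a^2 b a b^-1 a^2 b^-3) * trace(b) - trace(a^2 b a b^-1 a^2 b^-2)   [inverse elimination on b] = x^4*y^5*z - x^3*y^6 - 2*x^3*y^4*z^2 - 3*x^4*y^3*z + x^2*y^3*z^3 + 4*x^3*y^4 + 5*x^3*y^2*z^2 + x*y^6 + x*y^4*z^2 + x^4*y*z + x^2*y^3*z - 2*x^2*y*z^3 - 4*x^3*y^2 - x^3*z^2 - 5*x*y^4 - 4*x*y^2*z^2 - y^3*z + x^3 + 7*x*y^2 + 2*x*z^2 + 2*y*z - 3*x

x^4*y^5*z - x^3*y^6 - 2*x^3*y^4*z^2 - 3*x^4*y^3*z + x^2*y^3*z^3 + 4*x^3*y^4 + 5*x^3*y^2*z^2 + x*y^6 + x*y^4*z^2 + x^4*y*z + x^2*y^3*z - 2*x^2*y*z^3 - 4*x^3*y^2 - x^3*z^2 - 5*x*y^4 - 4*x*y^2*z^2 - y^3*z + x^3 + 7*x*y^2 + 2*x*z^2 + 2*y*z - 3*x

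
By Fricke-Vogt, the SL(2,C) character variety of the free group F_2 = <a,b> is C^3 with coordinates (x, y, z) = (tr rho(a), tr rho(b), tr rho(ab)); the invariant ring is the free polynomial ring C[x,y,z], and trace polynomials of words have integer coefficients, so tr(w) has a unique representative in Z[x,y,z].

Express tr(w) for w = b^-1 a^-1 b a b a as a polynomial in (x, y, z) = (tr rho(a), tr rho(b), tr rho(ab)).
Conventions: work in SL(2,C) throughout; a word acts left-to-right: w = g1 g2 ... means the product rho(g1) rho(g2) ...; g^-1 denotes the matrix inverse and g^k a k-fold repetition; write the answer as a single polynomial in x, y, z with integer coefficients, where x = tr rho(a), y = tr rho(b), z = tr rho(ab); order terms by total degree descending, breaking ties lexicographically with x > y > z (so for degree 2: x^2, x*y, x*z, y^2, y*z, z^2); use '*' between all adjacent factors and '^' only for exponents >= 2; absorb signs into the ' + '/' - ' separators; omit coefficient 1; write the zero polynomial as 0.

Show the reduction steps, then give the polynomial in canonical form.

next, tr(a b a) = tr(a) tr(b a) - tr(b) = x*z - y
tr(b a b a) = tr(b a) tr(b a) - tr(1)   [split at repeated b] = z^2 - 2
next, tr(b a b) = tr(b) tr(a b) - tr(a) = y*z - x
tr(a b a b a) = tr(a) tr(b a b a) - tr(b a b) = x*z^2 - y*z - x
tr(a b a b a b) = tr(b a) tr(b a b a) - tr(b^-1 a^-1)   [split at repeated b] = z^3 - 3*z
tr(b a b a b^-1 a) = tr(a b a b a) tr(b) - tr(a b a b a b) = x*y*z^2 - y^2*z - z^3 - x*y + 3*z
next, tr(b^-1 a^-1 b a b a) = tr(b a b a b^-1) tr(a) - tr(b a b a b^-1 a) = -x*y*z^2 + x^2*z + y^2*z + z^3 - 3*z

-x*y*z^2 + x^2*z + y^2*z + z^3 - 3*z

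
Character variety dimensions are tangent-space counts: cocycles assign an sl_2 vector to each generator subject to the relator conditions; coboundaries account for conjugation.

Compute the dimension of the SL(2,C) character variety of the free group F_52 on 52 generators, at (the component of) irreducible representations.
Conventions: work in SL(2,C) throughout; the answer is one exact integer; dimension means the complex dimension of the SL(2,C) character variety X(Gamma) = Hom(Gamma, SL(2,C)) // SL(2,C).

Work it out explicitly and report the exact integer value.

Here Gamma is free of rank 52 — no relator constrains a cocycle.
So Z^1 = (sl_2)^52 in full: dim Z^1 = 156.
Irreducibility makes the coboundary map sl_2 -> Z^1 injective (trivial centralizer), so dim B^1 = 3.
Therefore dim X = 156 - 3 = 153.

153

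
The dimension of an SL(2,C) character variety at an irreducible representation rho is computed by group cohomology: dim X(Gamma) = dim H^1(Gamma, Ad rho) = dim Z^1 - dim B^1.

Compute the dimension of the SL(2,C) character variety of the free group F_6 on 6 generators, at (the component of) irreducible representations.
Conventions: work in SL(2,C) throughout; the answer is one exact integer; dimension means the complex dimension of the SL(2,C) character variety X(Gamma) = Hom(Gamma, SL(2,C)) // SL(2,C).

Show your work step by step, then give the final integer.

15

The free group F_6: 6 generators, no relators.
A cocycle picks one sl_2 vector per generator freely, giving dim Z^1 = 3*6 = 18.
Irreducibility makes the coboundary map sl_2 -> Z^1 injective (trivial centralizer), so dim B^1 = 3.
Therefore dim X = 18 - 3 = 15.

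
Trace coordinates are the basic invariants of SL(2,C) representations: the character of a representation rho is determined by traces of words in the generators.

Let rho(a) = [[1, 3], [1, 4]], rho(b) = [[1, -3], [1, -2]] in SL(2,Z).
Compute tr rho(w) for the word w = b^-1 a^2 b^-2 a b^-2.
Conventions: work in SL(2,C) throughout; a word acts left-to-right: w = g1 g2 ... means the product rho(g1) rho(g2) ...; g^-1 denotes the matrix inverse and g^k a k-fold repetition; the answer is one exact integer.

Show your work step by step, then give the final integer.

rho(b^-1) = [[-2, 3], [-1, 1]]
... * rho(a) = [[1, 3], [1, 4]]  ->  [[1, 6], [0, 1]]
... * rho(a) = [[1, 3], [1, 4]]  ->  [[7, 27], [1, 4]]
... * rho(b^-1) = [[-2, 3], [-1, 1]]  ->  [[-41, 48], [-6, 7]]
... * rho(b^-1) = [[-2, 3], [-1, 1]]  ->  [[34, -75], [5, -11]]
... * rho(a) = [[1, 3], [1, 4]]  ->  [[-41, -198], [-6, -29]]
... * rho(b^-1) = [[-2, 3], [-1, 1]]  ->  [[280, -321], [41, -47]]
... * rho(b^-1) = [[-2, 3], [-1, 1]]  ->  [[-239, 519], [-35, 76]]
tr = -239 + 76 = -163

-163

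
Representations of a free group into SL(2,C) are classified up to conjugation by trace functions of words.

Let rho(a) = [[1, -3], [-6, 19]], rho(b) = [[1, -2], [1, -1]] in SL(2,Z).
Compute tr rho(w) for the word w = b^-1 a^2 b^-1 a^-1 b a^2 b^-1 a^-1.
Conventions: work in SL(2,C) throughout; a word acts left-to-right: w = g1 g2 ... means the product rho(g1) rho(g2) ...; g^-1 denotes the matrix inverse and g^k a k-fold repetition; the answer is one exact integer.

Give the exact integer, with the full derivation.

-91393598

rho(b^-1) = [[-1, 2], [-1, 1]]
... * rho(a) = [[1, -3], [-6, 19]]  ->  [[-13, 41], [-7, 22]]
... * rho(a) = [[1, -3], [-6, 19]]  ->  [[-259, 818], [-139, 439]]
... * rho(b^-1) = [[-1, 2], [-1, 1]]  ->  [[-559, 300], [-300, 161]]
... * rho(a^-1) = [[19, 3], [6, 1]]  ->  [[-8821, -1377], [-4734, -739]]
... * rho(b) = [[1, -2], [1, -1]]  ->  [[-10198, 19019], [-5473, 10207]]
... * rho(a) = [[1, -3], [-6, 19]]  ->  [[-124312, 391955], [-66715, 210352]]
... * rho(a) = [[1, -3], [-6, 19]]  ->  [[-2476042, 7820081], [-1328827, 4196833]]
... * rho(b^-1) = [[-1, 2], [-1, 1]]  ->  [[-5344039, 2867997], [-2868006, 1539179]]
... * rho(a^-1) = [[19, 3], [6, 1]]  ->  [[-84328759, -13164120], [-45257040, -7064839]]
tr = -84328759 + -7064839 = -91393598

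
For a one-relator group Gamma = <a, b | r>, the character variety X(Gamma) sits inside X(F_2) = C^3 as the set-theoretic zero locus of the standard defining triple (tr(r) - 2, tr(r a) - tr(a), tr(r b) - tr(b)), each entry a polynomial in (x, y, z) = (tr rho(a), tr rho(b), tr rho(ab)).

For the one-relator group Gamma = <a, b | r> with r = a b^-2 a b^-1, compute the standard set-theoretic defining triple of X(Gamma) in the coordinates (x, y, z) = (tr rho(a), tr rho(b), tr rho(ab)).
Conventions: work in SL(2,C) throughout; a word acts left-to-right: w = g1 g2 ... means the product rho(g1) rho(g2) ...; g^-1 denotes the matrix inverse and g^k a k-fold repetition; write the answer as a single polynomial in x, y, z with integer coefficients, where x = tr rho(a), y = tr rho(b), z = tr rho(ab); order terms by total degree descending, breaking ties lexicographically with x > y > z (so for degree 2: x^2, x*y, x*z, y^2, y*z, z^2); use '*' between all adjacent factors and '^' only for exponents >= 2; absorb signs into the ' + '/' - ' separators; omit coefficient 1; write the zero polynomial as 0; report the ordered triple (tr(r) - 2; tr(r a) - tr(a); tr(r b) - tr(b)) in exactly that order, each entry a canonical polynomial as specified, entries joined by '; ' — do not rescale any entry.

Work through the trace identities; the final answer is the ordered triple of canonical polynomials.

x^2*y^3 - 2*x*y^2*z - x^2*y + y*z^2 + x*z - y - 2; x^3*y^3 - 2*x^2*y^2*z - x^3*y - x*y^3 + x*y*z^2 + x^2*z + y^2*z + x*y - x - z; x^2*y^2 - x*y*z - x^2 - y^2 - y + 2

tr(a^2) = tr(a) tr(a) - tr(1)  (reduce the a square) = x^2 - 2
tr(a^2 b) = tr(a) tr(b a) - tr(b)  (reduce the a square) = x*z - y
apply: tr(a b^-1 a) = tr(a^2) tr(b) - tr(a^2 b)  (eliminate b^-1) = x^2*y - x*z - y
tr(a b a b) = tr(a b) tr(a b) - tr(1)  (split on a) = z^2 - 2
use: tr(a b^-1 a b) = tr(a b a) tr(b) - tr(a b a b)  (eliminate b^-1) = x*y*z - y^2 - z^2 + 2
use: tr(a b^-1 a b^-1) = tr(a b^-1 a) tr(b) - tr(a b^-1 a b)  (eliminate b^-1) = x^2*y^2 - 2*x*y*z + z^2 - 2
tr(a b^-2 a b^-1) = tr(a b^-1 a b^-1) tr(b) - tr(a b^-1 a)  (eliminate b^-1) = x^2*y^3 - 2*x*y^2*z - x^2*y + y*z^2 + x*z - y
tr(a^3) = tr(a) tr(a^2) - tr(a) = x^3 - 3*x
tr(a^3 b) = tr(a) tr(b a^2) - tr(b a) = x^2*z - x*y - z
use: tr(a b^-1 a^2) = tr(a^3) tr(b) - tr(a^3 b) = x^3*y - x^2*z - 2*x*y + z
use: tr(b a b) = tr(b) tr(a b) - tr(a) = y*z - x
use: tr(a^2 b a b) = tr(a) tr(b a b a) - tr(b a b) = x*z^2 - y*z - x
use: tr(a b^-1 a^2 b) = tr(a^2 b a) tr(b) - tr(a^2 b a b) = x^2*y*z - x*y^2 - x*z^2 + x
tr(b^-1 a b^-1 a^2) = tr(a b^-1 a^2) tr(b) - tr(a b^-1 a^2 b) = x^3*y^2 - 2*x^2*y*z - x*y^2 + x*z^2 + y*z - x
use: tr(a b^-2 a b^-1 a) = tr(b^-1 a b^-1 a^2) tr(b) - tr(b^-1 a b^-1 a^2 b) = x^3*y^3 - 2*x^2*y^2*z - x^3*y - x*y^3 + x*y*z^2 + x^2*z + y^2*z + x*y - z
use: tr(a b^-2 a) = tr(a^2 b^-1) tr(b) - tr(a^2)   [inverse elimination on b] = x^2*y^2 - x*y*z - x^2 - y^2 + 2
assemble the triple (tr(r) - 2; tr(r a) - x; tr(r b) - y)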